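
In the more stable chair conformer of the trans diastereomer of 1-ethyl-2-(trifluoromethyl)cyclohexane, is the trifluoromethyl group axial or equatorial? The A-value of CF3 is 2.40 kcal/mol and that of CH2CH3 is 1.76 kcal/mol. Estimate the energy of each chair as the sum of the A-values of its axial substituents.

equatorial

C1 and C2 have opposite parity, so for the trans isomer the two substituents are e,e in one chair and a,a in the other.
Chair I (trifluoromethyl axial, ethyl axial): E = 4.16 kcal/mol.
Chair II (trifluoromethyl equatorial, ethyl equatorial): E = 0.00 kcal/mol.
Chair II is the more stable (lower-energy) conformer, and in that chair the trifluoromethyl group is equatorial.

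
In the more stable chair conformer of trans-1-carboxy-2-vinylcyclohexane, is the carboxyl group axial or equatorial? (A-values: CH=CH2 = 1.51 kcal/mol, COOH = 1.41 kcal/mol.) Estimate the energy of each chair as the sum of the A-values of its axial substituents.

C1 and C2 have opposite parity, so for the trans isomer the two substituents are e,e in one chair and a,a in the other.
Chair I (vinyl axial, carboxyl axial): E = 2.92 kcal/mol.
Chair II (vinyl equatorial, carboxyl equatorial): E = 0.00 kcal/mol.
Chair II is the more stable (lower-energy) conformer, and in that chair the carboxyl group is equatorial.

equatorial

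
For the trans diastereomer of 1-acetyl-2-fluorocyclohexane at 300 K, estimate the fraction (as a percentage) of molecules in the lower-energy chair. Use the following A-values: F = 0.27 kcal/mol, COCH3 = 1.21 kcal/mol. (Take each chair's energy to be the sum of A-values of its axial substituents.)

C1 and C2 have opposite parity, so for the trans isomer the two substituents are e,e in one chair and a,a in the other.
Chair I (fluoro axial, acetyl axial): E = 1.48 kcal/mol; chair II (fluoro equatorial, acetyl equatorial): E = 0.00 kcal/mol.
ΔG = 1.48 kcal/mol between the two chairs.
K = exp(ΔG/RT) with R = 1.987×10⁻³ kcal mol⁻¹ K⁻¹ and T = 300 K gives K ≈ 12.
Fraction in the lower-energy chair = K/(K+1) = 92.3%.

92.3%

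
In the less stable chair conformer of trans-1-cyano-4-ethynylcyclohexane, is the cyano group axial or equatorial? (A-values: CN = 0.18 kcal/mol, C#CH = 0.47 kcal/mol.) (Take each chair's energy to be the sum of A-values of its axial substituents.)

axial

C1 and C4 have opposite parity, so for the trans isomer the two substituents are e,e in one chair and a,a in the other.
Chair I (cyano axial, ethynyl axial): E = 0.65 kcal/mol.
Chair II (cyano equatorial, ethynyl equatorial): E = 0.00 kcal/mol.
Chair I is the less stable (higher-energy) conformer, and in that chair the cyano group is axial.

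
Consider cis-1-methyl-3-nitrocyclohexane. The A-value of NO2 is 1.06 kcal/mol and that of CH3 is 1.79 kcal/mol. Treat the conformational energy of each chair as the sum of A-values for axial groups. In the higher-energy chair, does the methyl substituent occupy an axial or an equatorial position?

axial

C1 and C3 have the same parity, so for the cis isomer the two substituents are e,e in one chair and a,a in the other.
Chair I (nitro axial, methyl axial): E = 2.85 kcal/mol.
Chair II (nitro equatorial, methyl equatorial): E = 0.00 kcal/mol.
Chair I is the less stable (higher-energy) conformer, and in that chair the methyl group is axial.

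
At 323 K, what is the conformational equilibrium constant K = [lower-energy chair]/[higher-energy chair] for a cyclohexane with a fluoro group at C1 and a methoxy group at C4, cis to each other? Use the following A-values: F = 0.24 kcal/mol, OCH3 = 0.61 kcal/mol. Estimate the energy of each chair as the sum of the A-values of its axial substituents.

C1 and C4 have opposite parity, so for the cis isomer the two substituents are one axial and one equatorial in each chair.
Chair I (fluoro axial, methoxy equatorial): E = 0.24 kcal/mol; chair II (fluoro equatorial, methoxy axial): E = 0.61 kcal/mol.
ΔG = 0.37 kcal/mol between the two chairs.
K = exp(ΔG/RT) with R = 1.987×10⁻³ kcal mol⁻¹ K⁻¹ and T = 323 K gives K ≈ 1.78.

K ≈ 1.78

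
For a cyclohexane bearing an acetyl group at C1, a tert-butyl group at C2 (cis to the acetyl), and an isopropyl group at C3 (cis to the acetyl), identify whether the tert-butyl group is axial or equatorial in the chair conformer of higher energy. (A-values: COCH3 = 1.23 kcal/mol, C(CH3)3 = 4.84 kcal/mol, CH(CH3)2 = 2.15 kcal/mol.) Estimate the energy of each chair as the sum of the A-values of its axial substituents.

Chair I (acetyl axial, tert-butyl equatorial, isopropyl axial): E = 3.38 kcal/mol.
Chair II (acetyl equatorial, tert-butyl axial, isopropyl equatorial): E = 4.84 kcal/mol.
Chair II is the less stable (higher-energy) conformer, and in that chair the tert-butyl group is axial.

axial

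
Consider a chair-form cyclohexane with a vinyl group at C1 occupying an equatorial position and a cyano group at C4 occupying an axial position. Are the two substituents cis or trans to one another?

cis

C1 and C4 have opposite parity, so their axial bonds point in opposite directions.
With opposite-parity carbons, two substituents on the same face are one axial and one equatorial; opposite faces give both axial or both equatorial.
Here the groups are equatorial/axial → same face → cis.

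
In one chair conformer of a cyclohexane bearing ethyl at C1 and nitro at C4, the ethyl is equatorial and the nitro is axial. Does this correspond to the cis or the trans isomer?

cis

C1 and C4 have opposite parity, so their axial bonds point in opposite directions.
With opposite-parity carbons, two substituents on the same face are one axial and one equatorial; opposite faces give both axial or both equatorial.
Here the groups are equatorial/axial → same face → cis.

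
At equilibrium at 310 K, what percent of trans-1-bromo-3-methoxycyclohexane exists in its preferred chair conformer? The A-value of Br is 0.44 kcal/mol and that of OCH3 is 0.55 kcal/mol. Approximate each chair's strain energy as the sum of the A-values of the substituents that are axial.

C1 and C3 have the same parity, so for the trans isomer the two substituents are one axial and one equatorial in each chair.
Chair I (bromo axial, methoxy equatorial): E = 0.44 kcal/mol; chair II (bromo equatorial, methoxy axial): E = 0.55 kcal/mol.
ΔG = 0.11 kcal/mol between the two chairs.
K = exp(ΔG/RT) with R = 1.987×10⁻³ kcal mol⁻¹ K⁻¹ and T = 310 K gives K ≈ 1.2.
Fraction in the lower-energy chair = K/(K+1) = 54.5%.

54.5%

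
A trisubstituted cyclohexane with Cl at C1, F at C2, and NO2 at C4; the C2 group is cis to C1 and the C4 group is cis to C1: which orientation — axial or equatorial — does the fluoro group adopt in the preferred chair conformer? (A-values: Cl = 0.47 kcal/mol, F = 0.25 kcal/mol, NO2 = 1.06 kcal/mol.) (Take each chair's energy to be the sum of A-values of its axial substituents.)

Chair I (chloro axial, fluoro equatorial, nitro equatorial): E = 0.47 kcal/mol.
Chair II (chloro equatorial, fluoro axial, nitro axial): E = 1.31 kcal/mol.
Chair I is the more stable (lower-energy) conformer, and in that chair the fluoro group is equatorial.

equatorial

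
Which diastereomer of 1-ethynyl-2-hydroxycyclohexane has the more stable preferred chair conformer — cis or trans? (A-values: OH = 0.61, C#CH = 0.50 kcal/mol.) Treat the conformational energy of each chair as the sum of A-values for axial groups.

At 1,2 positions (parity opposite): cis → (a,e or e,a); trans → (e,e or a,a).
Best chair for cis: E = 0.50 kcal/mol; best chair for trans: E = 0.00 kcal/mol.
The trans isomer is lower by 0.50 kcal/mol.

trans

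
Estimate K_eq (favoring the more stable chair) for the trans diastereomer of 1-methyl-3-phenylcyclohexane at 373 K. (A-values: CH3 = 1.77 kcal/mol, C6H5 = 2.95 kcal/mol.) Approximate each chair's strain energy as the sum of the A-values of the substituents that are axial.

K ≈ 4.91

C1 and C3 have the same parity, so for the trans isomer the two substituents are one axial and one equatorial in each chair.
Chair I (methyl axial, phenyl equatorial): E = 1.77 kcal/mol; chair II (methyl equatorial, phenyl axial): E = 2.95 kcal/mol.
ΔG = 1.18 kcal/mol between the two chairs.
K = exp(ΔG/RT) with R = 1.987×10⁻³ kcal mol⁻¹ K⁻¹ and T = 373 K gives K ≈ 4.91.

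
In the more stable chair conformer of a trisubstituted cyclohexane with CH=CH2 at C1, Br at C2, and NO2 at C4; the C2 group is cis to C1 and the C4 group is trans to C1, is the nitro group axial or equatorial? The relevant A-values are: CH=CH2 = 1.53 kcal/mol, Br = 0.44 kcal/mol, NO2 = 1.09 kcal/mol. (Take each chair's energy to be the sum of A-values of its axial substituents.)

Chair I (vinyl axial, bromo equatorial, nitro axial): E = 2.62 kcal/mol.
Chair II (vinyl equatorial, bromo axial, nitro equatorial): E = 0.44 kcal/mol.
Chair II is the more stable (lower-energy) conformer, and in that chair the nitro group is equatorial.

equatorial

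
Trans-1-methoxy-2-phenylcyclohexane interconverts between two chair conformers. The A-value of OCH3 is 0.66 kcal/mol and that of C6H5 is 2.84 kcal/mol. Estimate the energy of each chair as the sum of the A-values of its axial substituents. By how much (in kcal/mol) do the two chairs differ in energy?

3.50 kcal/mol

C1 and C2 have opposite parity, so for the trans isomer the two substituents are e,e in one chair and a,a in the other.
Chair I (methoxy axial, phenyl axial): E = 3.50 kcal/mol.
Chair II (methoxy equatorial, phenyl equatorial): E = 0.00 kcal/mol.
ΔE = 3.50 − 0.00 = 3.50 kcal/mol; chair II is more stable.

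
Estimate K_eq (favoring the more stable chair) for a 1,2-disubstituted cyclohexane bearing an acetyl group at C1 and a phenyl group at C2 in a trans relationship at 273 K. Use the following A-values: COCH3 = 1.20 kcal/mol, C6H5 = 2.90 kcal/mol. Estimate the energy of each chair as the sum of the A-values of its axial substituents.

C1 and C2 have opposite parity, so for the trans isomer the two substituents are e,e in one chair and a,a in the other.
Chair I (acetyl axial, phenyl axial): E = 4.10 kcal/mol; chair II (acetyl equatorial, phenyl equatorial): E = 0.00 kcal/mol.
ΔG = 4.10 kcal/mol between the two chairs.
K = exp(ΔG/RT) with R = 1.987×10⁻³ kcal mol⁻¹ K⁻¹ and T = 273 K gives K ≈ 1.92e+03.

K ≈ 1917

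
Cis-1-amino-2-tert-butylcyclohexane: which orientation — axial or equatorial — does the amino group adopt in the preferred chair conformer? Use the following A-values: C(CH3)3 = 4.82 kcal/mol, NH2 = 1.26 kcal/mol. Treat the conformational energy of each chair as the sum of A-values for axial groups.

axial

C1 and C2 have opposite parity, so for the cis isomer the two substituents are one axial and one equatorial in each chair.
Chair I (tert-butyl axial, amino equatorial): E = 4.82 kcal/mol.
Chair II (tert-butyl equatorial, amino axial): E = 1.26 kcal/mol.
Chair II is the more stable (lower-energy) conformer, and in that chair the amino group is axial.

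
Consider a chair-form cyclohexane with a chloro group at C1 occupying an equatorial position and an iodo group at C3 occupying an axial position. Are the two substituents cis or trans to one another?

C1 and C3 have the same parity, so their axial bonds point in the same direction.
With same-parity carbons, two substituents on the same face are both axial or both equatorial; opposite faces give one of each.
Here the groups are equatorial/axial → opposite face → trans.

trans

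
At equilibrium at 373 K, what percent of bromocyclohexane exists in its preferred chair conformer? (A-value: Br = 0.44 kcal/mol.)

64.4%

One chair has the bromo group axial (E = 0.44 kcal/mol) and the other has it equatorial (E = 0).
ΔG = 0.44 kcal/mol between the two chairs.
K = exp(ΔG/RT) with R = 1.987×10⁻³ kcal mol⁻¹ K⁻¹ and T = 373 K gives K ≈ 1.81.
Fraction in the lower-energy chair = K/(K+1) = 64.4%.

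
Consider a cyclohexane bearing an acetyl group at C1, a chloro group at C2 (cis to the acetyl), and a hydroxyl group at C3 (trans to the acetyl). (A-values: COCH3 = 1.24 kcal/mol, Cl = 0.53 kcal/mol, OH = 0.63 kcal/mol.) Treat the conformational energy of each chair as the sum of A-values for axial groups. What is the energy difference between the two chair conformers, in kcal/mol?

Chair I (acetyl axial, chloro equatorial, hydroxyl equatorial): E = 1.24 kcal/mol.
Chair II (acetyl equatorial, chloro axial, hydroxyl axial): E = 1.16 kcal/mol.
ΔE = 1.24 − 1.16 = 0.08 kcal/mol; chair II is more stable.

0.08 kcal/mol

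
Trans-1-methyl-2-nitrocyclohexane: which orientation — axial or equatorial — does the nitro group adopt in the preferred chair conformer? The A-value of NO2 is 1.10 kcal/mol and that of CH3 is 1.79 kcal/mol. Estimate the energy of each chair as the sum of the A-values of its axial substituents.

equatorial

C1 and C2 have opposite parity, so for the trans isomer the two substituents are e,e in one chair and a,a in the other.
Chair I (nitro axial, methyl axial): E = 2.89 kcal/mol.
Chair II (nitro equatorial, methyl equatorial): E = 0.00 kcal/mol.
Chair II is the more stable (lower-energy) conformer, and in that chair the nitro group is equatorial.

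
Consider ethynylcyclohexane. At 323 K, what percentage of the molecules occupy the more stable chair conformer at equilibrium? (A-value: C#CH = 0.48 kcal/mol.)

One chair has the ethynyl group axial (E = 0.48 kcal/mol) and the other has it equatorial (E = 0).
ΔG = 0.48 kcal/mol between the two chairs.
K = exp(ΔG/RT) with R = 1.987×10⁻³ kcal mol⁻¹ K⁻¹ and T = 323 K gives K ≈ 2.11.
Fraction in the lower-energy chair = K/(K+1) = 67.9%.

67.9%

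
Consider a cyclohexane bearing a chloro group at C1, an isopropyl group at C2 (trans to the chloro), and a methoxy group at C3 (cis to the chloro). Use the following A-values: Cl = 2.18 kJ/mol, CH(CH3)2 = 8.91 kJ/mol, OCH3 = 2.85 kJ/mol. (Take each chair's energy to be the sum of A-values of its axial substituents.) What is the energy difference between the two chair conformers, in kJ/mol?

Chair I (chloro axial, isopropyl axial, methoxy axial): E = 13.94 kJ/mol.
Chair II (chloro equatorial, isopropyl equatorial, methoxy equatorial): E = 0.00 kJ/mol.
ΔE = 13.94 − 0.00 = 13.94 kJ/mol; chair II is more stable.

13.94 kJ/mol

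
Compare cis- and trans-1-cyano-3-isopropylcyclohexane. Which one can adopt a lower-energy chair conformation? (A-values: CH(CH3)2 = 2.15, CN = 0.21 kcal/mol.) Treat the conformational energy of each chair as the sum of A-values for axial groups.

cis

At 1,3 positions (parity same): cis → (e,e or a,a); trans → (a,e or e,a).
Best chair for cis: E = 0.00 kcal/mol; best chair for trans: E = 0.21 kcal/mol.
The cis isomer is lower by 0.21 kcal/mol.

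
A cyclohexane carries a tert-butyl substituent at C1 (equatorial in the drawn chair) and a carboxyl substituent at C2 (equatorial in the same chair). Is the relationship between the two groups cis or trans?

C1 and C2 have opposite parity, so their axial bonds point in opposite directions.
With opposite-parity carbons, two substituents on the same face are one axial and one equatorial; opposite faces give both axial or both equatorial.
Here the groups are equatorial/equatorial → opposite face → trans.

trans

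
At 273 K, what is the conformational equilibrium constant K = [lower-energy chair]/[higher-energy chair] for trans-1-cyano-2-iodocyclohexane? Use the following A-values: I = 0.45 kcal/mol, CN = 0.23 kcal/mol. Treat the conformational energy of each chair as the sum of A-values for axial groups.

K ≈ 3.50

C1 and C2 have opposite parity, so for the trans isomer the two substituents are e,e in one chair and a,a in the other.
Chair I (iodo axial, cyano axial): E = 0.68 kcal/mol; chair II (iodo equatorial, cyano equatorial): E = 0.00 kcal/mol.
ΔG = 0.68 kcal/mol between the two chairs.
K = exp(ΔG/RT) with R = 1.987×10⁻³ kcal mol⁻¹ K⁻¹ and T = 273 K gives K ≈ 3.5.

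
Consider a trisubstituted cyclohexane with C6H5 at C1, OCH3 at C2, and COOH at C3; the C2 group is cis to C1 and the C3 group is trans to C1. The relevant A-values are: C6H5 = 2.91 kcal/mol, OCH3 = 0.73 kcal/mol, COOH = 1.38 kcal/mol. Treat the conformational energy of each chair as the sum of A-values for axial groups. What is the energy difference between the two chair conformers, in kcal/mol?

0.80 kcal/mol

Chair I (phenyl axial, methoxy equatorial, carboxyl equatorial): E = 2.91 kcal/mol.
Chair II (phenyl equatorial, methoxy axial, carboxyl axial): E = 2.11 kcal/mol.
ΔE = 2.91 − 2.11 = 0.80 kcal/mol; chair II is more stable.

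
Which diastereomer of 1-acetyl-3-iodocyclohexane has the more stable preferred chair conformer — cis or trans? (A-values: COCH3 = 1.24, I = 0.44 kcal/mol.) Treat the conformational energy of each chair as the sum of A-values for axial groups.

At 1,3 positions (parity same): cis → (e,e or a,a); trans → (a,e or e,a).
Best chair for cis: E = 0.00 kcal/mol; best chair for trans: E = 0.44 kcal/mol.
The cis isomer is lower by 0.44 kcal/mol.

cis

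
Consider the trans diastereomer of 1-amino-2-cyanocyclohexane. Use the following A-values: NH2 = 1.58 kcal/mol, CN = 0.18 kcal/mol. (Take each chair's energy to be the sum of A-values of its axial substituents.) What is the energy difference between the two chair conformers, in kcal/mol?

C1 and C2 have opposite parity, so for the trans isomer the two substituents are e,e in one chair and a,a in the other.
Chair I (amino axial, cyano axial): E = 1.76 kcal/mol.
Chair II (amino equatorial, cyano equatorial): E = 0.00 kcal/mol.
ΔE = 1.76 − 0.00 = 1.76 kcal/mol; chair II is more stable.

1.76 kcal/mol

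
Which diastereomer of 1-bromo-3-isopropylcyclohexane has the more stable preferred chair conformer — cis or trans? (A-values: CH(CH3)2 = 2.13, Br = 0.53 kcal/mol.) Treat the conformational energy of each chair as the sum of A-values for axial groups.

cis

At 1,3 positions (parity same): cis → (e,e or a,a); trans → (a,e or e,a).
Best chair for cis: E = 0.00 kcal/mol; best chair for trans: E = 0.53 kcal/mol.
The cis isomer is lower by 0.53 kcal/mol.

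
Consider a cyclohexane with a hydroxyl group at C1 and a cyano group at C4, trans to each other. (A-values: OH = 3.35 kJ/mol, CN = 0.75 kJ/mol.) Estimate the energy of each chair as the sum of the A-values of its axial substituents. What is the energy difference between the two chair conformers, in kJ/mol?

4.10 kJ/mol

C1 and C4 have opposite parity, so for the trans isomer the two substituents are e,e in one chair and a,a in the other.
Chair I (hydroxyl axial, cyano axial): E = 4.10 kJ/mol.
Chair II (hydroxyl equatorial, cyano equatorial): E = 0.00 kJ/mol.
ΔE = 4.10 − 0.00 = 4.10 kJ/mol; chair II is more stable.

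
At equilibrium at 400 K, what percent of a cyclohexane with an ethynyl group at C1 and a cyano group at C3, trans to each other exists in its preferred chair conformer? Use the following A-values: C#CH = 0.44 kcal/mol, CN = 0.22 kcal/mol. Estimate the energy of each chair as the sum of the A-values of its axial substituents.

C1 and C3 have the same parity, so for the trans isomer the two substituents are one axial and one equatorial in each chair.
Chair I (ethynyl axial, cyano equatorial): E = 0.44 kcal/mol; chair II (ethynyl equatorial, cyano axial): E = 0.22 kcal/mol.
ΔG = 0.22 kcal/mol between the two chairs.
K = exp(ΔG/RT) with R = 1.987×10⁻³ kcal mol⁻¹ K⁻¹ and T = 400 K gives K ≈ 1.32.
Fraction in the lower-energy chair = K/(K+1) = 56.9%.

56.9%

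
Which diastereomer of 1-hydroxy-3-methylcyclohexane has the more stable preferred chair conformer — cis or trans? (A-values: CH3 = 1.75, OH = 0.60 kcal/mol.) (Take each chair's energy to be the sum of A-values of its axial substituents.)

cis

At 1,3 positions (parity same): cis → (e,e or a,a); trans → (a,e or e,a).
Best chair for cis: E = 0.00 kcal/mol; best chair for trans: E = 0.60 kcal/mol.
The cis isomer is lower by 0.60 kcal/mol.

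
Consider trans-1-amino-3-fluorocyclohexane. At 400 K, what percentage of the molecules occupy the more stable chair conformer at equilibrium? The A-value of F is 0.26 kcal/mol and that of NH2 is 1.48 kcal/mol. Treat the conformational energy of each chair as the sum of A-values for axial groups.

82.3%

C1 and C3 have the same parity, so for the trans isomer the two substituents are one axial and one equatorial in each chair.
Chair I (fluoro axial, amino equatorial): E = 0.26 kcal/mol; chair II (fluoro equatorial, amino axial): E = 1.48 kcal/mol.
ΔG = 1.22 kcal/mol between the two chairs.
K = exp(ΔG/RT) with R = 1.987×10⁻³ kcal mol⁻¹ K⁻¹ and T = 400 K gives K ≈ 4.64.
Fraction in the lower-energy chair = K/(K+1) = 82.3%.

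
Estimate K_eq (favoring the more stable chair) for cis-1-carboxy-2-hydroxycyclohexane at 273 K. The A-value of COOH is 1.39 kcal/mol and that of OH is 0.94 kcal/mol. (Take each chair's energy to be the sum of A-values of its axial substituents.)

K ≈ 2.29

C1 and C2 have opposite parity, so for the cis isomer the two substituents are one axial and one equatorial in each chair.
Chair I (carboxyl axial, hydroxyl equatorial): E = 1.39 kcal/mol; chair II (carboxyl equatorial, hydroxyl axial): E = 0.94 kcal/mol.
ΔG = 0.45 kcal/mol between the two chairs.
K = exp(ΔG/RT) with R = 1.987×10⁻³ kcal mol⁻¹ K⁻¹ and T = 273 K gives K ≈ 2.29.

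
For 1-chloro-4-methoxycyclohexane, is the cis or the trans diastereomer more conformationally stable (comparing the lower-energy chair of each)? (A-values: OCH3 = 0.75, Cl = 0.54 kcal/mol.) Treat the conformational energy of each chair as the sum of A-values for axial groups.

trans

At 1,4 positions (parity opposite): cis → (a,e or e,a); trans → (e,e or a,a).
Best chair for cis: E = 0.54 kcal/mol; best chair for trans: E = 0.00 kcal/mol.
The trans isomer is lower by 0.54 kcal/mol.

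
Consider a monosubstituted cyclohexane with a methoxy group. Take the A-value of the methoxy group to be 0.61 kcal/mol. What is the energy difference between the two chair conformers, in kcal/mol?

0.61 kcal/mol

A monosubstituted cyclohexane has one chair with the methoxy group axial (E = A = 0.61 kcal/mol) and one with it equatorial (E = 0).
ΔE = 0.61 − 0 = 0.61 kcal/mol.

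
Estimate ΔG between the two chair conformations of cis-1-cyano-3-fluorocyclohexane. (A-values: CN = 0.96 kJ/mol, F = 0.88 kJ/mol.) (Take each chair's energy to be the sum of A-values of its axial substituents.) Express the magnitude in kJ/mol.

1.84 kJ/mol

C1 and C3 have the same parity, so for the cis isomer the two substituents are e,e in one chair and a,a in the other.
Chair I (cyano axial, fluoro axial): E = 1.84 kJ/mol.
Chair II (cyano equatorial, fluoro equatorial): E = 0.00 kJ/mol.
ΔE = 1.84 − 0.00 = 1.84 kJ/mol; chair II is more stable.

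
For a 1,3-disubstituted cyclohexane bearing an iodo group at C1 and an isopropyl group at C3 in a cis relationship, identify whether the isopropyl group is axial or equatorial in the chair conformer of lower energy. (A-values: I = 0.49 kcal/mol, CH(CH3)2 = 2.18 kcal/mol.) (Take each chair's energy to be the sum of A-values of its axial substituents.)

equatorial

C1 and C3 have the same parity, so for the cis isomer the two substituents are e,e in one chair and a,a in the other.
Chair I (iodo axial, isopropyl axial): E = 2.67 kcal/mol.
Chair II (iodo equatorial, isopropyl equatorial): E = 0.00 kcal/mol.
Chair II is the more stable (lower-energy) conformer, and in that chair the isopropyl group is equatorial.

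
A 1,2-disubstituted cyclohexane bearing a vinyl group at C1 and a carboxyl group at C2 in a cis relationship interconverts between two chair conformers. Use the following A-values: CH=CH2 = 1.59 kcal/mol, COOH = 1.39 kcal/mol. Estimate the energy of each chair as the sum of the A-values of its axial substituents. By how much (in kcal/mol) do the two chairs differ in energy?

C1 and C2 have opposite parity, so for the cis isomer the two substituents are one axial and one equatorial in each chair.
Chair I (vinyl axial, carboxyl equatorial): E = 1.59 kcal/mol.
Chair II (vinyl equatorial, carboxyl axial): E = 1.39 kcal/mol.
ΔE = 1.59 − 1.39 = 0.20 kcal/mol; chair II is more stable.

0.20 kcal/mol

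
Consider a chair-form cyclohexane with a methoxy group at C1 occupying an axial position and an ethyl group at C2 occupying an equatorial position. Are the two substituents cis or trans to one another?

C1 and C2 have opposite parity, so their axial bonds point in opposite directions.
With opposite-parity carbons, two substituents on the same face are one axial and one equatorial; opposite faces give both axial or both equatorial.
Here the groups are axial/equatorial → same face → cis.

cis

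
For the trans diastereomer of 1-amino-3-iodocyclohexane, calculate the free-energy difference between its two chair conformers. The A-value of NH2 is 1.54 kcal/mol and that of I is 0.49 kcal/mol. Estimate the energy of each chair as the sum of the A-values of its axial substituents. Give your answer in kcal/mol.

1.05 kcal/mol

C1 and C3 have the same parity, so for the trans isomer the two substituents are one axial and one equatorial in each chair.
Chair I (amino axial, iodo equatorial): E = 1.54 kcal/mol.
Chair II (amino equatorial, iodo axial): E = 0.49 kcal/mol.
ΔE = 1.54 − 0.49 = 1.05 kcal/mol; chair II is more stable.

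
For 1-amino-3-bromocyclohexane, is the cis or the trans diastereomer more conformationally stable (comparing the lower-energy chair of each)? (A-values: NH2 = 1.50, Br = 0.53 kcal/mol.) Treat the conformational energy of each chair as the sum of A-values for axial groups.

At 1,3 positions (parity same): cis → (e,e or a,a); trans → (a,e or e,a).
Best chair for cis: E = 0.00 kcal/mol; best chair for trans: E = 0.53 kcal/mol.
The cis isomer is lower by 0.53 kcal/mol.

cis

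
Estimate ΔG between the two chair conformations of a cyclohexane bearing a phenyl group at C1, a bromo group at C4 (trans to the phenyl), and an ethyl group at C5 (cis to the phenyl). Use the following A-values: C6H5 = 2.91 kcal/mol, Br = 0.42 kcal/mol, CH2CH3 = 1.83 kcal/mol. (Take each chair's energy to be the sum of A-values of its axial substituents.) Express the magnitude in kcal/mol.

Chair I (phenyl axial, bromo axial, ethyl axial): E = 5.16 kcal/mol.
Chair II (phenyl equatorial, bromo equatorial, ethyl equatorial): E = 0.00 kcal/mol.
ΔE = 5.16 − 0.00 = 5.16 kcal/mol; chair II is more stable.

5.16 kcal/mol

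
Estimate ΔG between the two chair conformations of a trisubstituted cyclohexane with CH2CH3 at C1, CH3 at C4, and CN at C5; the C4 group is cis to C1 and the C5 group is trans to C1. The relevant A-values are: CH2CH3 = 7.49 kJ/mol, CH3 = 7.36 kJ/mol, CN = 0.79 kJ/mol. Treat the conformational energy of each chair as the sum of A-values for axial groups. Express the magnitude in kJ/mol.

Chair I (ethyl axial, methyl equatorial, cyano equatorial): E = 7.49 kJ/mol.
Chair II (ethyl equatorial, methyl axial, cyano axial): E = 8.15 kJ/mol.
ΔE = 8.15 − 7.49 = 0.66 kJ/mol; chair I is more stable.

0.66 kJ/mol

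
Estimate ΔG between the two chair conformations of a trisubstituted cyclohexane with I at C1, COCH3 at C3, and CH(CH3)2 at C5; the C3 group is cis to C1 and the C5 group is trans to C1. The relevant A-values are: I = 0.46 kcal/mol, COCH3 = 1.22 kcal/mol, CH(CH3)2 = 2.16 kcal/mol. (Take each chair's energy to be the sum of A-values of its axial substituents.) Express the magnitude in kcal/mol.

Chair I (iodo axial, acetyl axial, isopropyl equatorial): E = 1.68 kcal/mol.
Chair II (iodo equatorial, acetyl equatorial, isopropyl axial): E = 2.16 kcal/mol.
ΔE = 2.16 − 1.68 = 0.48 kcal/mol; chair I is more stable.

0.48 kcal/mol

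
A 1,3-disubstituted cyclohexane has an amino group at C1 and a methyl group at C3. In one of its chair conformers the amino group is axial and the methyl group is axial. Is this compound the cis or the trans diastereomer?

C1 and C3 have the same parity, so their axial bonds point in the same direction.
With same-parity carbons, two substituents on the same face are both axial or both equatorial; opposite faces give one of each.
Here the groups are axial/axial → same face → cis.

cis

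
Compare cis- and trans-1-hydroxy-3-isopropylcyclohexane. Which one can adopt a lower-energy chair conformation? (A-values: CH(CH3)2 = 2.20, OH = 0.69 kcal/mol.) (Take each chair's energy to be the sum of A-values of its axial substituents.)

At 1,3 positions (parity same): cis → (e,e or a,a); trans → (a,e or e,a).
Best chair for cis: E = 0.00 kcal/mol; best chair for trans: E = 0.69 kcal/mol.
The cis isomer is lower by 0.69 kcal/mol.

cis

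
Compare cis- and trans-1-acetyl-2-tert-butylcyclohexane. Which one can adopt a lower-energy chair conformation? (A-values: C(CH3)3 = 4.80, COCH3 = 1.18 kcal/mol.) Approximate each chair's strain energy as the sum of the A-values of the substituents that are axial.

trans

At 1,2 positions (parity opposite): cis → (a,e or e,a); trans → (e,e or a,a).
Best chair for cis: E = 1.18 kcal/mol; best chair for trans: E = 0.00 kcal/mol.
The trans isomer is lower by 1.18 kcal/mol.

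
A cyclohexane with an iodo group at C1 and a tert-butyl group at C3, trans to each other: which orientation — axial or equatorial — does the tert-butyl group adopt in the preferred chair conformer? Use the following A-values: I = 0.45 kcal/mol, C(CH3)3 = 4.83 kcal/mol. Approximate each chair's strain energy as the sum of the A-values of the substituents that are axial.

equatorial

C1 and C3 have the same parity, so for the trans isomer the two substituents are one axial and one equatorial in each chair.
Chair I (iodo axial, tert-butyl equatorial): E = 0.45 kcal/mol.
Chair II (iodo equatorial, tert-butyl axial): E = 4.83 kcal/mol.
Chair I is the more stable (lower-energy) conformer, and in that chair the tert-butyl group is equatorial.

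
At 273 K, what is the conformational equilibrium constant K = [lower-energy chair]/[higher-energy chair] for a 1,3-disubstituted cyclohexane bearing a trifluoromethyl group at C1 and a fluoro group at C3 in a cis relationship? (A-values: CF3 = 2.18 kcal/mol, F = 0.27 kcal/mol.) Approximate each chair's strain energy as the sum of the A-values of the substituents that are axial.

C1 and C3 have the same parity, so for the cis isomer the two substituents are e,e in one chair and a,a in the other.
Chair I (trifluoromethyl axial, fluoro axial): E = 2.45 kcal/mol; chair II (trifluoromethyl equatorial, fluoro equatorial): E = 0.00 kcal/mol.
ΔG = 2.45 kcal/mol between the two chairs.
K = exp(ΔG/RT) with R = 1.987×10⁻³ kcal mol⁻¹ K⁻¹ and T = 273 K gives K ≈ 91.5.

K ≈ 91.5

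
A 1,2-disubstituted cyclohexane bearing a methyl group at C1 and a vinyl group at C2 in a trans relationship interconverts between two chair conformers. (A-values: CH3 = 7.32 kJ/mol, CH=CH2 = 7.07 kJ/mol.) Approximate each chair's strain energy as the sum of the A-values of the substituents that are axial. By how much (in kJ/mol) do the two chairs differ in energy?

C1 and C2 have opposite parity, so for the trans isomer the two substituents are e,e in one chair and a,a in the other.
Chair I (methyl axial, vinyl axial): E = 14.39 kJ/mol.
Chair II (methyl equatorial, vinyl equatorial): E = 0.00 kJ/mol.
ΔE = 14.39 − 0.00 = 14.39 kJ/mol; chair II is more stable.

14.39 kJ/mol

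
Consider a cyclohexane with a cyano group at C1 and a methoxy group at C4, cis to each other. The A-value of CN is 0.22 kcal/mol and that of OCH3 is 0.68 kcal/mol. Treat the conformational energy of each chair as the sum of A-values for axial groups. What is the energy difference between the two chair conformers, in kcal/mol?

0.46 kcal/mol

C1 and C4 have opposite parity, so for the cis isomer the two substituents are one axial and one equatorial in each chair.
Chair I (cyano axial, methoxy equatorial): E = 0.22 kcal/mol.
Chair II (cyano equatorial, methoxy axial): E = 0.68 kcal/mol.
ΔE = 0.68 − 0.22 = 0.46 kcal/mol; chair I is more stable.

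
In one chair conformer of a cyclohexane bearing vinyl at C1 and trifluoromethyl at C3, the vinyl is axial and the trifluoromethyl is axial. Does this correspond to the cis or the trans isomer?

cis

C1 and C3 have the same parity, so their axial bonds point in the same direction.
With same-parity carbons, two substituents on the same face are both axial or both equatorial; opposite faces give one of each.
Here the groups are axial/axial → same face → cis.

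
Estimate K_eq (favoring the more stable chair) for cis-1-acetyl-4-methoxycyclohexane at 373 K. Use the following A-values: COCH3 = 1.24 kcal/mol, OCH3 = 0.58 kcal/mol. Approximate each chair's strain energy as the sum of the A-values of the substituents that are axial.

K ≈ 2.44

C1 and C4 have opposite parity, so for the cis isomer the two substituents are one axial and one equatorial in each chair.
Chair I (acetyl axial, methoxy equatorial): E = 1.24 kcal/mol; chair II (acetyl equatorial, methoxy axial): E = 0.58 kcal/mol.
ΔG = 0.66 kcal/mol between the two chairs.
K = exp(ΔG/RT) with R = 1.987×10⁻³ kcal mol⁻¹ K⁻¹ and T = 373 K gives K ≈ 2.44.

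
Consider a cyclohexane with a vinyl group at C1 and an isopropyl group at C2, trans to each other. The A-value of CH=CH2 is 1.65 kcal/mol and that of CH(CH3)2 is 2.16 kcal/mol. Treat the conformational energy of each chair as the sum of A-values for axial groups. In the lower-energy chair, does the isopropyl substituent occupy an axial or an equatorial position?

C1 and C2 have opposite parity, so for the trans isomer the two substituents are e,e in one chair and a,a in the other.
Chair I (vinyl axial, isopropyl axial): E = 3.81 kcal/mol.
Chair II (vinyl equatorial, isopropyl equatorial): E = 0.00 kcal/mol.
Chair II is the more stable (lower-energy) conformer, and in that chair the isopropyl group is equatorial.

equatorial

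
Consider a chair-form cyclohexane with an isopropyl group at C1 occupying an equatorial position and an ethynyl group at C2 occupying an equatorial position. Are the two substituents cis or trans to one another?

C1 and C2 have opposite parity, so their axial bonds point in opposite directions.
With opposite-parity carbons, two substituents on the same face are one axial and one equatorial; opposite faces give both axial or both equatorial.
Here the groups are equatorial/equatorial → opposite face → trans.

trans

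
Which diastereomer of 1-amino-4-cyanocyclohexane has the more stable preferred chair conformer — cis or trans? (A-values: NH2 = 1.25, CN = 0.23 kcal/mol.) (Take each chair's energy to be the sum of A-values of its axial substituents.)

trans

At 1,4 positions (parity opposite): cis → (a,e or e,a); trans → (e,e or a,a).
Best chair for cis: E = 0.23 kcal/mol; best chair for trans: E = 0.00 kcal/mol.
The trans isomer is lower by 0.23 kcal/mol.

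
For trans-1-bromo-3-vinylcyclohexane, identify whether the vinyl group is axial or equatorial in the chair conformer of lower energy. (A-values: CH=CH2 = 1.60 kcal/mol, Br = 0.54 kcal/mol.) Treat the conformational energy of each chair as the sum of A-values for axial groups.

equatorial

C1 and C3 have the same parity, so for the trans isomer the two substituents are one axial and one equatorial in each chair.
Chair I (vinyl axial, bromo equatorial): E = 1.60 kcal/mol.
Chair II (vinyl equatorial, bromo axial): E = 0.54 kcal/mol.
Chair II is the more stable (lower-energy) conformer, and in that chair the vinyl group is equatorial.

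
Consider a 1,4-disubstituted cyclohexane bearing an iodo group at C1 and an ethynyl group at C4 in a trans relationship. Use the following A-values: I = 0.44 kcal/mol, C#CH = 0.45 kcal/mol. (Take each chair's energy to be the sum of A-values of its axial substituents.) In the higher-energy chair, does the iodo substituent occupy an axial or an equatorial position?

C1 and C4 have opposite parity, so for the trans isomer the two substituents are e,e in one chair and a,a in the other.
Chair I (iodo axial, ethynyl axial): E = 0.89 kcal/mol.
Chair II (iodo equatorial, ethynyl equatorial): E = 0.00 kcal/mol.
Chair I is the less stable (higher-energy) conformer, and in that chair the iodo group is axial.

axial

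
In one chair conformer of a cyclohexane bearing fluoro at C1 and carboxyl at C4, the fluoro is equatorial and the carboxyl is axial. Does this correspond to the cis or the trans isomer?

C1 and C4 have opposite parity, so their axial bonds point in opposite directions.
With opposite-parity carbons, two substituents on the same face are one axial and one equatorial; opposite faces give both axial or both equatorial.
Here the groups are equatorial/axial → same face → cis.

cis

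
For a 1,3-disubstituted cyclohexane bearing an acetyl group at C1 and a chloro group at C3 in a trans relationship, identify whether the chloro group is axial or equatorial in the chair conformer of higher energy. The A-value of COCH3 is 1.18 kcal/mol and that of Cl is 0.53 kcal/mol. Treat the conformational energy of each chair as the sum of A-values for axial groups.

equatorial

C1 and C3 have the same parity, so for the trans isomer the two substituents are one axial and one equatorial in each chair.
Chair I (acetyl axial, chloro equatorial): E = 1.18 kcal/mol.
Chair II (acetyl equatorial, chloro axial): E = 0.53 kcal/mol.
Chair I is the less stable (higher-energy) conformer, and in that chair the chloro group is equatorial.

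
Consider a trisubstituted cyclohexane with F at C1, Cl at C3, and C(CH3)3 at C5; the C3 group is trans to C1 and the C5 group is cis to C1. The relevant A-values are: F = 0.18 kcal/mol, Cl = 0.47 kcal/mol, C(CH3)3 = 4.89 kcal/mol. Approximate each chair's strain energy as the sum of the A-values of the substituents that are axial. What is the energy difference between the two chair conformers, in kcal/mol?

Chair I (fluoro axial, chloro equatorial, tert-butyl axial): E = 5.07 kcal/mol.
Chair II (fluoro equatorial, chloro axial, tert-butyl equatorial): E = 0.47 kcal/mol.
ΔE = 5.07 − 0.47 = 4.60 kcal/mol; chair II is more stable.

4.60 kcal/mol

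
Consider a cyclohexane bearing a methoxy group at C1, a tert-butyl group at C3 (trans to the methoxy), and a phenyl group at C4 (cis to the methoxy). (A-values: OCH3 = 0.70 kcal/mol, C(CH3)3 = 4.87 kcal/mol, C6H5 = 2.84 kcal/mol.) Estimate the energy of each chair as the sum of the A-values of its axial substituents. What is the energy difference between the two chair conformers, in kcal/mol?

Chair I (methoxy axial, tert-butyl equatorial, phenyl equatorial): E = 0.70 kcal/mol.
Chair II (methoxy equatorial, tert-butyl axial, phenyl axial): E = 7.71 kcal/mol.
ΔE = 7.71 − 0.70 = 7.01 kcal/mol; chair I is more stable.

7.01 kcal/mol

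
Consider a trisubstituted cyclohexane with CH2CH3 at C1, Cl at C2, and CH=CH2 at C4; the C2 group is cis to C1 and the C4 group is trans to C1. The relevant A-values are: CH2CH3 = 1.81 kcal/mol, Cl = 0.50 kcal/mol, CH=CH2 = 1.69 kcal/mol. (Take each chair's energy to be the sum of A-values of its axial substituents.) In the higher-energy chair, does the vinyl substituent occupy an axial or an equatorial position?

Chair I (ethyl axial, chloro equatorial, vinyl axial): E = 3.50 kcal/mol.
Chair II (ethyl equatorial, chloro axial, vinyl equatorial): E = 0.50 kcal/mol.
Chair I is the less stable (higher-energy) conformer, and in that chair the vinyl group is axial.

axial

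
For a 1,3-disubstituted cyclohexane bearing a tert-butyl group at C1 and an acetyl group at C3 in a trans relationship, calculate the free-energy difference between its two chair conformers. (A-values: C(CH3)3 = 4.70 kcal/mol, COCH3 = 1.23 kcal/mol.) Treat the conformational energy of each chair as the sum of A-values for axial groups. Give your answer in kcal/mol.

3.47 kcal/mol

C1 and C3 have the same parity, so for the trans isomer the two substituents are one axial and one equatorial in each chair.
Chair I (tert-butyl axial, acetyl equatorial): E = 4.70 kcal/mol.
Chair II (tert-butyl equatorial, acetyl axial): E = 1.23 kcal/mol.
ΔE = 4.70 − 1.23 = 3.47 kcal/mol; chair II is more stable.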